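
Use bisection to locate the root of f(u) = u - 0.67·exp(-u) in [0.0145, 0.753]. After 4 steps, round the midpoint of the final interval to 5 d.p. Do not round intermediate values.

f(0.014500) = -0.645855, f(0.753000) = 0.437462 (opposite signs)
step 1: m = 0.383750, f(m) = -0.072722 < 0 → root in [0.383750, 0.753000]
step 2: m = 0.568375, f(m) = 0.188857 > 0 → root in [0.383750, 0.568375]
step 3: m = 0.476062, f(m) = 0.059842 > 0 → root in [0.383750, 0.476062]
step 4: m = 0.429906, f(m) = -0.005976 < 0 → root in [0.429906, 0.476062]
Midpoint of [0.429906, 0.476062] = 0.452984

0.45298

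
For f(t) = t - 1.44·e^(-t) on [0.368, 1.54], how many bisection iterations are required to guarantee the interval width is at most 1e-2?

7

Initial width b − a = 1.54 − 0.368 = 1.172000.
After n steps the width is (b−a)/2^n; need (b−a)/2^n ≤ 1e-2.
So n ≥ log₂(1.172000/1e-2) = log₂(117.2000) ≈ 6.8728.
Hence n = 7.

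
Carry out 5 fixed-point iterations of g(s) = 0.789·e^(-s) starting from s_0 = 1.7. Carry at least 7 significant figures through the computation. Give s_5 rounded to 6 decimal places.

0.464556

s_1 = g(1.700000) = 0.144137
s_2 = g(0.144137) = 0.683092
s_3 = g(0.683092) = 0.398487
s_4 = g(0.398487) = 0.529683
s_5 = g(0.529683) = 0.464556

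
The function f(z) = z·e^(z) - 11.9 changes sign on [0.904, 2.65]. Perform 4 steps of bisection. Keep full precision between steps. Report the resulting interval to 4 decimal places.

f(0.904000) = -9.667607, f(2.650000) = 25.608202 (opposite signs)
step 1: m = 1.777000, f(m) = -1.394210 < 0 → root in [1.777000, 2.650000]
step 2: m = 2.213500, f(m) = 8.348384 > 0 → root in [1.777000, 2.213500]
step 3: m = 1.995250, f(m) = 2.773151 > 0 → root in [1.777000, 1.995250]
step 4: m = 1.886125, f(m) = 0.536671 > 0 → root in [1.777000, 1.886125]

[1.7770, 1.8861]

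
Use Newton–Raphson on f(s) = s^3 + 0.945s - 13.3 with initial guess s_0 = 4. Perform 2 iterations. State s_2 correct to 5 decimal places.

2.36708

f'(s) = 3s^2 + 0.945
s_0 = 4.000000: f = 54.480000, f' = 48.945000 → s_1 = 4.000000 - (54.480000)/(48.945000) = 2.886914
s_1 = 2.886914: f = 13.488458, f' = 25.947815 → s_2 = 2.886914 - (13.488458)/(25.947815) = 2.367084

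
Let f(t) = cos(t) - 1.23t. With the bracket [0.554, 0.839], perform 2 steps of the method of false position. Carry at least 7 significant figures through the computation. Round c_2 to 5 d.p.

0.64800

False-position update: c = (a·f(b) − b·f(a))/(f(b) − f(a)); replace the endpoint whose sign matches f(c).
f(0.554000) = 0.169007, f(0.839000) = -0.363763
step 1: c = 0.644409, f(c) = 0.006833 > 0 → new bracket [0.644409, 0.839000]
step 2: c = 0.647996, f(c) = 0.000259 > 0 → new bracket [0.647996, 0.839000]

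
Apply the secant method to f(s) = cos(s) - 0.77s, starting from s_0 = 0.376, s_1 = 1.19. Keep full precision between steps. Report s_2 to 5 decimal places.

0.81596

Secant update: s_(k+1) = s_k − f(s_k)·(s_k − s_(k-1))/(f(s_k) − f(s_(k-1))).
f(s_0) = 0.640621, f(s_1) = -0.544640
s_2 = 1.190000 - (-0.544640)·(1.190000 - 0.376000)/(-0.544640 - (0.640621)) = 0.815958; f(s_2) = 0.056883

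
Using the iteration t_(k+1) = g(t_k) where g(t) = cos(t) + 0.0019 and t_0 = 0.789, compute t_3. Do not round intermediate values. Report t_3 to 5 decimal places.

0.72496

t_1 = g(0.789000) = 0.706455
t_2 = g(0.706455) = 0.762568
t_3 = g(0.762568) = 0.724965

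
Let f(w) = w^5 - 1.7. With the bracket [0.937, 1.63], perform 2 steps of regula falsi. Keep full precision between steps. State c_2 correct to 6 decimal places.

1.041864

f(0.937000) = -0.977733, f(1.630000) = 9.806362
step 1: c = 0.999830, f(c) = -0.700848 < 0 → new bracket [0.999830, 1.630000]
step 2: c = 1.041864, f(c) = -0.472407 < 0 → new bracket [1.041864, 1.630000]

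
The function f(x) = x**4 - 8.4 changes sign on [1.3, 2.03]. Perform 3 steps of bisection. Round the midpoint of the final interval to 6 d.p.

f(1.300000) = -5.543900, f(2.030000) = 8.581817 (opposite signs)
step 1: m = 1.665000, f(m) = -0.714769 < 0 → root in [1.665000, 2.030000]
step 2: m = 1.847500, f(m) = 3.250318 > 0 → root in [1.665000, 1.847500]
step 3: m = 1.756250, f(m) = 1.113610 > 0 → root in [1.665000, 1.756250]
Midpoint of [1.665000, 1.756250] = 1.710625

1.710625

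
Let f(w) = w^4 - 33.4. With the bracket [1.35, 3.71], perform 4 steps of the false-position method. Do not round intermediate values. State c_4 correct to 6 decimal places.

f(1.350000) = -30.078494, f(3.710000) = 156.050449
step 1: c = 1.731377, f(c) = -24.414003 < 0 → new bracket [1.731377, 3.710000]
step 2: c = 1.999053, f(c) = -17.430272 < 0 → new bracket [1.999053, 3.710000]
step 3: c = 2.170959, f(c) = -11.187050 < 0 → new bracket [2.170959, 3.710000]
step 4: c = 2.273910, f(c) = -6.664202 < 0 → new bracket [2.273910, 3.710000]

2.273910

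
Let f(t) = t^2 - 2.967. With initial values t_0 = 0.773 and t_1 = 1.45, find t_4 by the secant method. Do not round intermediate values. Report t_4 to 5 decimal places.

1.72218

f(t_0) = -2.369471, f(t_1) = -0.864500
t_2 = 1.450000 - (-0.864500)·(1.450000 - 0.773000)/(-0.864500 - (-2.369471)) = 1.838889; f(t_2) = 0.414512
t_3 = 1.838889 - (0.414512)·(1.838889 - 1.450000)/(0.414512 - (-0.864500)) = 1.712855; f(t_3) = -0.033129
t_4 = 1.712855 - (-0.033129)·(1.712855 - 1.838889)/(-0.033129 - (0.414512)) = 1.722182; f(t_4) = -0.001089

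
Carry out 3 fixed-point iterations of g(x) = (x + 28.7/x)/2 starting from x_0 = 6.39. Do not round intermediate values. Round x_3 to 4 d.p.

5.3572

x_1 = g(6.390000) = 5.440696
x_2 = g(5.440696) = 5.357878
x_3 = g(5.357878) = 5.357238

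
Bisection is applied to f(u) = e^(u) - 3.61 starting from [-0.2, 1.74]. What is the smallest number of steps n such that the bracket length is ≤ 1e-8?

28

Initial width b − a = 1.74 − -0.2 = 1.940000.
After n steps the width is (b−a)/2^n; need (b−a)/2^n ≤ 1e-8.
So n ≥ log₂(1.940000/1e-8) = log₂(194000000.0000) ≈ 27.5315.
Hence n = 28.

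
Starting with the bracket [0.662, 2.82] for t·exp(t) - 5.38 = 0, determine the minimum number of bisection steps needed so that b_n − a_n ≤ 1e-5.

Initial width b − a = 2.82 − 0.662 = 2.158000.
After n steps the width is (b−a)/2^n; need (b−a)/2^n ≤ 1e-5.
So n ≥ log₂(2.158000/1e-5) = log₂(215800.0000) ≈ 17.7193.
Hence n = 18.

18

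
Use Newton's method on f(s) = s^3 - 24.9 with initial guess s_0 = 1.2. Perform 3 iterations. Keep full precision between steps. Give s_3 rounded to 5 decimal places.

3.44338

f'(s) = 3s^2
s_0 = 1.200000: f = -23.172000, f' = 4.320000 → s_1 = 1.200000 - (-23.172000)/(4.320000) = 6.563889
s_1 = 6.563889: f = 257.902772, f' = 129.253912 → s_2 = 6.563889 - (257.902772)/(129.253912) = 4.568570
s_2 = 4.568570: f = 70.454425, f' = 62.615495 → s_3 = 4.568570 - (70.454425)/(62.615495) = 3.443378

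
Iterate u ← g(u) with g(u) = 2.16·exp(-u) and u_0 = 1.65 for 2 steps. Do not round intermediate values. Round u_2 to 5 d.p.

1.42658

u_1 = g(1.650000) = 0.414828
u_2 = g(0.414828) = 1.426581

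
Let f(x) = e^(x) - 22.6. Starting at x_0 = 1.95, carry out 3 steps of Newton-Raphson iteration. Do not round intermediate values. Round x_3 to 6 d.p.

3.187703

Newton update: x ← x − f(x)/f'(x).
f'(x) = e^(x)
x_0 = 1.950000: f = -15.571312, f' = 7.028688 → x_1 = 1.950000 - (-15.571312)/(7.028688) = 4.165394
x_1 = 4.165394: f = 41.818059, f' = 64.418059 → x_2 = 4.165394 - (41.818059)/(64.418059) = 3.516227
x_2 = 3.516227: f = 11.057211, f' = 33.657211 → x_3 = 3.516227 - (11.057211)/(33.657211) = 3.187703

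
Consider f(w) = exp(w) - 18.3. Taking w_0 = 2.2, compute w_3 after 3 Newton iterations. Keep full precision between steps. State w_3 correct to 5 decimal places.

2.90796

f'(w) = exp(w)
w_0 = 2.200000: f = -9.274987, f' = 9.025013 → w_1 = 2.200000 - (-9.274987)/(9.025013) = 3.227698
w_1 = 3.227698: f = 6.921525, f' = 25.221525 → w_2 = 3.227698 - (6.921525)/(25.221525) = 2.953269
w_2 = 2.953269: f = 0.868504, f' = 19.168504 → w_3 = 2.953269 - (0.868504)/(19.168504) = 2.907960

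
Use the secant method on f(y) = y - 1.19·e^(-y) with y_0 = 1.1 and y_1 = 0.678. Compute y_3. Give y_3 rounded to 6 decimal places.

f(y_0) = 0.703883, f(y_1) = 0.073919
y_2 = 0.678000 - (0.073919)·(0.678000 - 1.100000)/(0.073919 - (0.703883)) = 0.628483; f(y_2) = -0.006263
y_3 = 0.628483 - (-0.006263)·(0.628483 - 0.678000)/(-0.006263 - (0.073919)) = 0.632351; f(y_3) = 0.000055

0.632351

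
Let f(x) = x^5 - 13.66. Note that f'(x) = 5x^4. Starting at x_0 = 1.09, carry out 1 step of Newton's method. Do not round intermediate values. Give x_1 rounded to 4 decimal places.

x_0 = 1.090000: f = -12.121376, f' = 7.057908 → x_1 = 1.090000 - (-12.121376)/(7.057908) = 2.807418

2.8074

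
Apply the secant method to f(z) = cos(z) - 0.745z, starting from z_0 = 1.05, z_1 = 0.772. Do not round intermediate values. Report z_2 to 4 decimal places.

f(z_0) = -0.284679, f(z_1) = 0.141377
z_2 = 0.772000 - (0.141377)·(0.772000 - 1.050000)/(0.141377 - (-0.284679)) = 0.864248; f(z_2) = 0.005348

0.8642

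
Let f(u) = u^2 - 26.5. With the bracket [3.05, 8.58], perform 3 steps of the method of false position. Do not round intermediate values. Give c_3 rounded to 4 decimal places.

5.1068

f(3.050000) = -17.197500, f(8.580000) = 47.116400
step 1: c = 4.528719, f(c) = -5.990706 < 0 → new bracket [4.528719, 8.580000]
step 2: c = 4.985720, f(c) = -1.642592 < 0 → new bracket [4.985720, 8.580000]
step 3: c = 5.106804, f(c) = -0.420548 < 0 → new bracket [5.106804, 8.580000]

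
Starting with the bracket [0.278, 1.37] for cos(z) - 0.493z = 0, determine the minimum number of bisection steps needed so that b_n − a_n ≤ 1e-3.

11

Initial width b − a = 1.37 − 0.278 = 1.092000.
After n steps the width is (b−a)/2^n; need (b−a)/2^n ≤ 1e-3.
So n ≥ log₂(1.092000/1e-3) = log₂(1092.0000) ≈ 10.0928.
Hence n = 11.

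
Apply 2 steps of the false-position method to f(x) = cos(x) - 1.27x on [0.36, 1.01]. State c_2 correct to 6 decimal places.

0.632806

f(0.360000) = 0.478697, f(1.010000) = -0.750839
step 1: c = 0.613065, f(c) = 0.039295 > 0 → new bracket [0.613065, 1.010000]
step 2: c = 0.632806, f(c) = 0.002708 > 0 → new bracket [0.632806, 1.010000]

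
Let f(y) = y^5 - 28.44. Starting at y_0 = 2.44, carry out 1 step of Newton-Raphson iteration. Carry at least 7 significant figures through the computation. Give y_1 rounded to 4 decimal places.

2.1125

f'(y) = 5y^4
y_0 = 2.440000: f = 58.046661, f' = 177.226765 → y_1 = 2.440000 - (58.046661)/(177.226765) = 2.112472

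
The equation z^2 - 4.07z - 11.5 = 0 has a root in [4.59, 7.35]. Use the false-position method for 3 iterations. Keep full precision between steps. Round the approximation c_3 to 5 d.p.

5.98453

False-position update: c = (a·f(b) − b·f(a))/(f(b) − f(a)); replace the endpoint whose sign matches f(c).
f(4.590000) = -9.113200, f(7.350000) = 12.608000
step 1: c = 5.747967, f(c) = -1.855101 < 0 → new bracket [5.747967, 7.350000]
step 2: c = 5.953451, f(c) = -0.286968 < 0 → new bracket [5.953451, 7.350000]
step 3: c = 5.984530, f(c) = -0.042438 < 0 → new bracket [5.984530, 7.350000]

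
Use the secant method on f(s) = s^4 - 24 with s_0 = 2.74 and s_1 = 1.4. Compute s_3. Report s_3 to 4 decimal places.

2.4814

Secant update: s_(k+1) = s_k − f(s_k)·(s_k − s_(k-1))/(f(s_k) − f(s_(k-1))).
f(s_0) = 32.364058, f(s_1) = -20.158400
s_2 = 1.400000 - (-20.158400)·(1.400000 - 2.740000)/(-20.158400 - (32.364058)) = 1.914299; f(s_2) = -10.571137
s_3 = 1.914299 - (-10.571137)·(1.914299 - 1.400000)/(-10.571137 - (-20.158400)) = 2.481377; f(s_3) = 13.911521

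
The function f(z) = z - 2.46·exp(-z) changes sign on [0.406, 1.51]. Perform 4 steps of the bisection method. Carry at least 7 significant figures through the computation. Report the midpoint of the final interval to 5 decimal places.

f(0.406000) = -1.233123, f(1.510000) = 0.966561 (opposite signs)
step 1: m = 0.958000, f(m) = 0.014198 > 0 → root in [0.406000, 0.958000]
step 2: m = 0.682000, f(m) = -0.561788 < 0 → root in [0.682000, 0.958000]
step 3: m = 0.820000, f(m) = -0.263462 < 0 → root in [0.820000, 0.958000]
step 4: m = 0.889000, f(m) = -0.122224 < 0 → root in [0.889000, 0.958000]
Midpoint of [0.889000, 0.958000] = 0.923500

0.92350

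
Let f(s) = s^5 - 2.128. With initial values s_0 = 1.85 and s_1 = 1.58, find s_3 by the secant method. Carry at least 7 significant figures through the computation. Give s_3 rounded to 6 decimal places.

1.270527

f(s_0) = 19.541987, f(s_1) = 7.718580
s_2 = 1.580000 - (7.718580)·(1.580000 - 1.850000)/(7.718580 - (19.541987)) = 1.403738; f(s_2) = 3.322425
s_3 = 1.403738 - (3.322425)·(1.403738 - 1.580000)/(3.322425 - (7.718580)) = 1.270527; f(s_3) = 1.182696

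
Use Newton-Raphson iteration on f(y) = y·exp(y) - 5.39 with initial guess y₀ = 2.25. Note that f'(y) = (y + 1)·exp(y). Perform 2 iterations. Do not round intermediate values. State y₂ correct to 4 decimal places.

y_0 = 2.250000: f = 15.957406, f' = 30.835141 → y_1 = 2.250000 - (15.957406)/(30.835141) = 1.732493
y_1 = 1.732493: f = 4.406784, f' = 15.451517 → y_2 = 1.732493 - (4.406784)/(15.451517) = 1.447292

1.4473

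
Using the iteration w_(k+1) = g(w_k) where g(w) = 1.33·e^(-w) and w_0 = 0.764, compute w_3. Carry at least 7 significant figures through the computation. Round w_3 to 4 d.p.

0.6501

w_1 = g(0.764000) = 0.619513
w_2 = g(0.619513) = 0.715814
w_3 = g(0.715814) = 0.650096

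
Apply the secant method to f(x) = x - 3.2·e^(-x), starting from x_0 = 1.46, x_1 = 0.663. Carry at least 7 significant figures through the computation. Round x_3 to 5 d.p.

f(x_0) = 0.716844, f(x_1) = -0.985970
x_2 = 0.663000 - (-0.985970)·(0.663000 - 1.460000)/(-0.985970 - (0.716844)) = 1.124482; f(x_2) = 0.085056
x_3 = 1.124482 - (0.085056)·(1.124482 - 0.663000)/(0.085056 - (-0.985970)) = 1.087833; f(x_3) = 0.009607

1.08783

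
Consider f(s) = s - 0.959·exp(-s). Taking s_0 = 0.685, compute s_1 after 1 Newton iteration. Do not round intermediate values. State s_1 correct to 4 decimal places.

0.5491

f'(s) = 1 + 0.959·exp(-s)
s_0 = 0.685000: f = 0.201577, f' = 1.483423 → s_1 = 0.685000 - (0.201577)/(1.483423) = 0.549113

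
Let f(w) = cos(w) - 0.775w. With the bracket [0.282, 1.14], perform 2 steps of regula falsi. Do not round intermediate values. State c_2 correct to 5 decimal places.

f(0.282000) = 0.741951, f(1.140000) = -0.465905
step 1: c = 0.809044, f(c) = 0.063181 > 0 → new bracket [0.809044, 1.140000]
step 2: c = 0.848565, f(c) = 0.003422 > 0 → new bracket [0.848565, 1.140000]

0.84857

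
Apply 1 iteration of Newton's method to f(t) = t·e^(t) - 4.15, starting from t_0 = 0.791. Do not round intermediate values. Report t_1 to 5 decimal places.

1.39992

f'(t) = (t + 1)·e^(t)
t_0 = 0.791000: f = -2.405370, f' = 3.950231 → t_1 = 0.791000 - (-2.405370)/(3.950231) = 1.399919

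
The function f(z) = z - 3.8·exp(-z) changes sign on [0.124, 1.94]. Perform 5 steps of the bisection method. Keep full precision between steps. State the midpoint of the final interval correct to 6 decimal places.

f(0.124000) = -3.232843, f(1.940000) = 1.393925 (opposite signs)
step 1: m = 1.032000, f(m) = -0.321916 < 0 → root in [1.032000, 1.940000]
step 2: m = 1.486000, f(m) = 0.626151 > 0 → root in [1.032000, 1.486000]
step 3: m = 1.259000, f(m) = 0.180036 > 0 → root in [1.032000, 1.259000]
step 4: m = 1.145500, f(m) = -0.063146 < 0 → root in [1.145500, 1.259000]
step 5: m = 1.202250, f(m) = 0.060284 > 0 → root in [1.145500, 1.202250]
Midpoint of [1.145500, 1.202250] = 1.173875

1.173875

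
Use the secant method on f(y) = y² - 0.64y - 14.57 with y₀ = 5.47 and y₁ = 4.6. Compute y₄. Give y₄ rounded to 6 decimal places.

Secant update: y_(k+1) = y_k − f(y_k)·(y_k − y_(k-1))/(f(y_k) − f(y_(k-1))).
f(y_0) = 11.850100, f(y_1) = 3.646000
y_2 = 4.600000 - (3.646000)·(4.600000 - 5.470000)/(3.646000 - (11.850100)) = 4.213362; f(y_2) = 0.485865
y_3 = 4.213362 - (0.485865)·(4.213362 - 4.600000)/(0.485865 - (3.646000)) = 4.153917; f(y_3) = 0.026517
y_4 = 4.153917 - (0.026517)·(4.153917 - 4.213362)/(0.026517 - (0.485865)) = 4.150485; f(y_4) = 0.000216

4.150485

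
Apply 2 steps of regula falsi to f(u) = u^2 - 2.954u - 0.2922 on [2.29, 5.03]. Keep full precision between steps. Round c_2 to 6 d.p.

2.907085

f(2.290000) = -1.812760, f(5.030000) = 10.150080
step 1: c = 2.705199, f(c) = -0.965256 < 0 → new bracket [2.705199, 5.030000]
step 2: c = 2.907085, f(c) = -0.428586 < 0 → new bracket [2.907085, 5.030000]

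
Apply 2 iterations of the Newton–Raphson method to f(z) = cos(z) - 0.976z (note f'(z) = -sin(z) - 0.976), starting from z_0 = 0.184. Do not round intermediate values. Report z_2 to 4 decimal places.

0.7529

z_0 = 0.184000: f = 0.803536, f' = -1.158964 → z_1 = 0.184000 - (0.803536)/(-1.158964) = 0.877323
z_1 = 0.877323: f = -0.217055, f' = -1.745030 → z_2 = 0.877323 - (-0.217055)/(-1.745030) = 0.752938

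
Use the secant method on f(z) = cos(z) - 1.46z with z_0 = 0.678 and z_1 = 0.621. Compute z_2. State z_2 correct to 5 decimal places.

0.57578

f(z_0) = -0.211051, f(z_1) = -0.093363
z_2 = 0.621000 - (-0.093363)·(0.621000 - 0.678000)/(-0.093363 - (-0.211051)) = 0.575781; f(z_2) = -0.001874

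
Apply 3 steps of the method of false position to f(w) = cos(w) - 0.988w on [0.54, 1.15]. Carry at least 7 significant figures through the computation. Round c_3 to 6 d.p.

0.744331

f(0.540000) = 0.324189, f(1.150000) = -0.727713
step 1: c = 0.727998, f(c) = 0.027246 > 0 → new bracket [0.727998, 1.150000]
step 2: c = 0.743228, f(c) = 0.001979 > 0 → new bracket [0.743228, 1.150000]
step 3: c = 0.744331, f(c) = 0.000142 > 0 → new bracket [0.744331, 1.150000]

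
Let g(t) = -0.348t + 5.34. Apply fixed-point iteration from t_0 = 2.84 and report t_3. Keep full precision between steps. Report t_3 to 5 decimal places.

4.00869

t_1 = g(2.840000) = 4.351680
t_2 = g(4.351680) = 3.825615
t_3 = g(3.825615) = 4.008686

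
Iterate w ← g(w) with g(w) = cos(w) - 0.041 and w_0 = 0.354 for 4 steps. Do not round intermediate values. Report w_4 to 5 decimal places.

0.66012

w_1 = g(0.354000) = 0.896994
w_2 = g(0.896994) = 0.582962
w_3 = g(0.582962) = 0.793836
w_4 = g(0.793836) = 0.660115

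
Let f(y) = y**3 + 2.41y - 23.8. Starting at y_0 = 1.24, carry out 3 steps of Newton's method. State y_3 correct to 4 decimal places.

2.6410

f'(y) = 3y**2 + 2.41
y_0 = 1.240000: f = -18.904976, f' = 7.022800 → y_1 = 1.240000 - (-18.904976)/(7.022800) = 3.931943
y_1 = 3.931943: f = 46.464503, f' = 48.790523 → y_2 = 3.931943 - (46.464503)/(48.790523) = 2.979616
y_2 = 2.979616: f = 9.834249, f' = 29.044342 → y_3 = 2.979616 - (9.834249)/(29.044342) = 2.641022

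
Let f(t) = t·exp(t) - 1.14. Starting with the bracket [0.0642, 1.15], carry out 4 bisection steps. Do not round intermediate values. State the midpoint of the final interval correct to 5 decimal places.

f(0.064200) = -1.071543, f(1.150000) = 2.491922 (opposite signs)
step 1: m = 0.607100, f(m) = -0.025910 < 0 → root in [0.607100, 1.150000]
step 2: m = 0.878550, f(m) = 0.975027 > 0 → root in [0.607100, 0.878550]
step 3: m = 0.742825, f(m) = 0.421318 > 0 → root in [0.607100, 0.742825]
step 4: m = 0.674962, f(m) = 0.185599 > 0 → root in [0.607100, 0.674962]
Midpoint of [0.607100, 0.674962] = 0.641031

0.64103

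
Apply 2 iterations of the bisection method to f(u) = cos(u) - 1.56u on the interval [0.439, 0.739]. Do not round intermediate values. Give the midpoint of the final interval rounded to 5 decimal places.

f(0.439000) = 0.220337, f(0.739000) = -0.413698 (opposite signs)
step 1: m = 0.589000, f(m) = -0.087343 < 0 → root in [0.439000, 0.589000]
step 2: m = 0.514000, f(m) = 0.068945 > 0 → root in [0.514000, 0.589000]
Midpoint of [0.514000, 0.589000] = 0.551500

0.55150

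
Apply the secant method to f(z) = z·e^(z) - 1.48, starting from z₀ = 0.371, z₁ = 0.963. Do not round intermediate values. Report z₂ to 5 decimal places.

0.65205

f(z_0) = -0.942353, f(z_1) = 1.042620
z_2 = 0.963000 - (1.042620)·(0.963000 - 0.371000)/(1.042620 - (-0.942353)) = 0.652048; f(z_2) = -0.228414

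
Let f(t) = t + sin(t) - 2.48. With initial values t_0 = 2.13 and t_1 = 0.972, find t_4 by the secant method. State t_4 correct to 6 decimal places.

1.481313

Secant update: t_(k+1) = t_k − f(t_k)·(t_k − t_(k-1))/(f(t_k) − f(t_(k-1))).
f(t_0) = 0.497678, f(t_1) = -0.681985
t_2 = 0.972000 - (-0.681985)·(0.972000 - 2.130000)/(-0.681985 - (0.497678)) = 1.641461; f(t_2) = 0.158966
t_3 = 1.641461 - (0.158966)·(1.641461 - 0.972000)/(0.158966 - (-0.681985)) = 1.514913; f(t_3) = 0.033351
t_4 = 1.514913 - (0.033351)·(1.514913 - 1.641461)/(0.033351 - (0.158966)) = 1.481313; f(t_4) = -0.002688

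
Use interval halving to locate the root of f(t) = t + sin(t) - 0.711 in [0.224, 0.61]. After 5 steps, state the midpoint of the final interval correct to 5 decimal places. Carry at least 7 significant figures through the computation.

0.36272

f(0.224000) = -0.264869, f(0.610000) = 0.471867 (opposite signs)
step 1: m = 0.417000, f(m) = 0.111019 > 0 → root in [0.224000, 0.417000]
step 2: m = 0.320500, f(m) = -0.075459 < 0 → root in [0.320500, 0.417000]
step 3: m = 0.368750, f(m) = 0.018200 > 0 → root in [0.320500, 0.368750]
step 4: m = 0.344625, f(m) = -0.028531 < 0 → root in [0.344625, 0.368750]
step 5: m = 0.356688, f(m) = -0.005140 < 0 → root in [0.356688, 0.368750]
Midpoint of [0.356688, 0.368750] = 0.362719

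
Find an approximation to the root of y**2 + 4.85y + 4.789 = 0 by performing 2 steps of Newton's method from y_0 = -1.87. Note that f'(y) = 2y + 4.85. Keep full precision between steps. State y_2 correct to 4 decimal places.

y_0 = -1.870000: f = -0.783600, f' = 1.110000 → y_1 = -1.870000 - (-0.783600)/(1.110000) = -1.164054
y_1 = -1.164054: f = 0.498360, f' = 2.521892 → y_2 = -1.164054 - (0.498360)/(2.521892) = -1.361667

-1.3617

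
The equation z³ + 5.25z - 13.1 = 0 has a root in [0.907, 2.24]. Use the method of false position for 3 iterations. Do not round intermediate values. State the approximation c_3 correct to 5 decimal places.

1.63951

f(0.907000) = -7.592107, f(2.240000) = 9.899424
step 1: c = 1.485582, f(c) = -2.022088 < 0 → new bracket [1.485582, 2.240000]
step 2: c = 1.613544, f(c) = -0.427998 < 0 → new bracket [1.613544, 2.240000]
step 3: c = 1.639506, f(c) = -0.085637 < 0 → new bracket [1.639506, 2.240000]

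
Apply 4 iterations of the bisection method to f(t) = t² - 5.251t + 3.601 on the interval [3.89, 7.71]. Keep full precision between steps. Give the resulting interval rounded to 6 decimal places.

f(3.890000) = -1.693290, f(7.710000) = 22.559890 (opposite signs)
step 1: m = 5.800000, f(m) = 6.785200 > 0 → root in [3.890000, 5.800000]
step 2: m = 4.845000, f(m) = 1.633930 > 0 → root in [3.890000, 4.845000]
step 3: m = 4.367500, f(m) = -0.257686 < 0 → root in [4.367500, 4.845000]
step 4: m = 4.606250, f(m) = 0.631120 > 0 → root in [4.367500, 4.606250]

[4.367500, 4.606250]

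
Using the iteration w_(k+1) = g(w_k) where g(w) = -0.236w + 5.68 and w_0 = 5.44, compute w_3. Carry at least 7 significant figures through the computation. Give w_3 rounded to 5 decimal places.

w_1 = g(5.440000) = 4.396160
w_2 = g(4.396160) = 4.642506
w_3 = g(4.642506) = 4.584369

4.58437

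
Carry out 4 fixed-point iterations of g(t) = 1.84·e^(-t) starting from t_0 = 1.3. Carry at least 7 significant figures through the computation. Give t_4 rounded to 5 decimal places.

1.00605

t_1 = g(1.300000) = 0.501458
t_2 = g(0.501458) = 1.114390
t_3 = g(1.114390) = 0.603732
t_4 = g(0.603732) = 1.006051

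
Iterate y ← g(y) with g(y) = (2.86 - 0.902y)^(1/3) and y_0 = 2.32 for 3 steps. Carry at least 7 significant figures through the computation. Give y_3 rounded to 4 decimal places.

y_1 = g(2.320000) = 0.915517
y_2 = g(0.915517) = 1.267063
y_3 = g(1.267063) = 1.197474

1.1975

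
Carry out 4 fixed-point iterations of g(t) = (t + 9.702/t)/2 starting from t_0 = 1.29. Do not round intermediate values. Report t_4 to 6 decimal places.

t_1 = g(1.290000) = 4.405465
t_2 = g(4.405465) = 3.303865
t_3 = g(3.303865) = 3.120213
t_4 = g(3.120213) = 3.114808

3.114808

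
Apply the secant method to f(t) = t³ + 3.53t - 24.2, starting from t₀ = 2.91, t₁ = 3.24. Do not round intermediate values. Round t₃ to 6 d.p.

2.507160

f(t_0) = 10.714471, f(t_1) = 21.249424
t_2 = 3.240000 - (21.249424)·(3.240000 - 2.910000)/(21.249424 - (10.714471)) = 2.574377; f(t_2) = 1.949014
t_3 = 2.574377 - (1.949014)·(2.574377 - 3.240000)/(1.949014 - (21.249424)) = 2.507160; f(t_3) = 0.409911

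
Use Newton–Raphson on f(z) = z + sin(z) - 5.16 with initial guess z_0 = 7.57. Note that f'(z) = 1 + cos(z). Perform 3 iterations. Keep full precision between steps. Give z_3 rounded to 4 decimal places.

Newton update: z ← z − f(z)/f'(z).
z_0 = 7.570000: f = 3.369947, f' = 1.280180 → z_1 = 7.570000 - (3.369947)/(1.280180) = 4.937599
z_1 = 4.937599: f = -1.197149, f' = 1.223311 → z_2 = 4.937599 - (-1.197149)/(1.223311) = 5.916212
z_2 = 5.916212: f = 0.397421, f' = 1.933418 → z_3 = 5.916212 - (0.397421)/(1.933418) = 5.710659

5.7107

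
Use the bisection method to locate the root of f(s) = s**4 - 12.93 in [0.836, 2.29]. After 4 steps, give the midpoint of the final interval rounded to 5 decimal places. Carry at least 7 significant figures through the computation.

1.88106

f(0.836000) = -12.441544, f(2.290000) = 14.570585 (opposite signs)
step 1: m = 1.563000, f(m) = -6.961902 < 0 → root in [1.563000, 2.290000]
step 2: m = 1.926500, f(m) = 0.844507 > 0 → root in [1.563000, 1.926500]
step 3: m = 1.744750, f(m) = -3.663135 < 0 → root in [1.744750, 1.926500]
step 4: m = 1.835625, f(m) = -1.576341 < 0 → root in [1.835625, 1.926500]
Midpoint of [1.835625, 1.926500] = 1.881062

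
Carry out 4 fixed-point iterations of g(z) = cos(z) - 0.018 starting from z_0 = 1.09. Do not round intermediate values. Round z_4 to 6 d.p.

z_1 = g(1.090000) = 0.444485
z_2 = g(0.444485) = 0.884832
z_3 = g(0.884832) = 0.615419
z_4 = g(0.615419) = 0.798531

0.798531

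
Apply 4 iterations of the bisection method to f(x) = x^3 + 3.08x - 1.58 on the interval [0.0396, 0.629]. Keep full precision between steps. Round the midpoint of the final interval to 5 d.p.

f(0.039600) = -1.457970, f(0.629000) = 0.606178 (opposite signs)
step 1: m = 0.334300, f(m) = -0.512996 < 0 → root in [0.334300, 0.629000]
step 2: m = 0.481650, f(m) = 0.015218 > 0 → root in [0.334300, 0.481650]
step 3: m = 0.407975, f(m) = -0.255532 < 0 → root in [0.407975, 0.481650]
step 4: m = 0.444812, f(m) = -0.121968 < 0 → root in [0.444812, 0.481650]
Midpoint of [0.444812, 0.481650] = 0.463231

0.46323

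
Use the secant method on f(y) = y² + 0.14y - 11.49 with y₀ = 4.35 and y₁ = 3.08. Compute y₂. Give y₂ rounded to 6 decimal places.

f(y_0) = 8.041500, f(y_1) = -1.572400
y_2 = 3.080000 - (-1.572400)·(3.080000 - 4.350000)/(-1.572400 - (8.041500)) = 3.287715; f(y_2) = -0.220652

3.287715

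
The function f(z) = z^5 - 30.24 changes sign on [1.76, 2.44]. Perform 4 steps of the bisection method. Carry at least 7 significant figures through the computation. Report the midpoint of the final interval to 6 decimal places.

1.993750

f(1.760000) = -13.352579, f(2.440000) = 56.246661 (opposite signs)
step 1: m = 2.100000, f(m) = 10.601010 > 0 → root in [1.760000, 2.100000]
step 2: m = 1.930000, f(m) = -3.461482 < 0 → root in [1.930000, 2.100000]
step 3: m = 2.015000, f(m) = 2.978136 > 0 → root in [1.930000, 2.015000]
step 4: m = 1.972500, f(m) = -0.380326 < 0 → root in [1.972500, 2.015000]
Midpoint of [1.972500, 2.015000] = 1.993750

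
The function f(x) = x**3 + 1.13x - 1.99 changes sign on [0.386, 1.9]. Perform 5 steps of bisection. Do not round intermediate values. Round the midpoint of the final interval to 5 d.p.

f(0.386000) = -1.496308, f(1.900000) = 7.016000 (opposite signs)
step 1: m = 1.143000, f(m) = 0.794861 > 0 → root in [0.386000, 1.143000]
step 2: m = 0.764500, f(m) = -0.679295 < 0 → root in [0.764500, 1.143000]
step 3: m = 0.953750, f(m) = -0.044694 < 0 → root in [0.953750, 1.143000]
step 4: m = 1.048375, f(m) = 0.346922 > 0 → root in [0.953750, 1.048375]
step 5: m = 1.001062, f(m) = 0.144392 > 0 → root in [0.953750, 1.001062]
Midpoint of [0.953750, 1.001062] = 0.977406

0.97741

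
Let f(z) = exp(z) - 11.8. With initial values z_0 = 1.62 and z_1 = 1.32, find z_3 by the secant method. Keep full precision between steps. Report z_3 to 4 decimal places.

f(z_0) = -6.746910, f(z_1) = -8.056579
z_2 = 1.320000 - (-8.056579)·(1.320000 - 1.620000)/(-8.056579 - (-6.746910)) = 3.165484; f(z_2) = 11.900221
z_3 = 3.165484 - (11.900221)·(3.165484 - 1.320000)/(11.900221 - (-8.056579)) = 2.065024; f(z_3) = -3.914515

2.0650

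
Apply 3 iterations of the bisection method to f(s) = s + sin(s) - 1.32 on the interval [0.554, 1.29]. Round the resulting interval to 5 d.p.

f(0.554000) = -0.239907, f(1.290000) = 0.930835 (opposite signs)
step 1: m = 0.922000, f(m) = 0.398812 > 0 → root in [0.554000, 0.922000]
step 2: m = 0.738000, f(m) = 0.090810 > 0 → root in [0.554000, 0.738000]
step 3: m = 0.646000, f(m) = -0.072003 < 0 → root in [0.646000, 0.738000]

[0.64600, 0.73800]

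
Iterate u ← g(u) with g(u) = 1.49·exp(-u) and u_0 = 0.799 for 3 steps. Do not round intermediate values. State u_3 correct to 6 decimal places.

u_1 = g(0.799000) = 0.670170
u_2 = g(0.670170) = 0.762316
u_3 = g(0.762316) = 0.695211

0.695211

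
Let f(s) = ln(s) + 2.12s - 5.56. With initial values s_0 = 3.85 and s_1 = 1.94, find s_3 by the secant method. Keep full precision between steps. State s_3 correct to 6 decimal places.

f(s_0) = 3.950073, f(s_1) = -0.784512
s_2 = 1.940000 - (-0.784512)·(1.940000 - 3.850000)/(-0.784512 - (3.950073)) = 2.256483; f(s_2) = 0.037553
s_3 = 2.256483 - (0.037553)·(2.256483 - 1.940000)/(0.037553 - (-0.784512)) = 2.242026; f(s_3) = 0.000476

2.242026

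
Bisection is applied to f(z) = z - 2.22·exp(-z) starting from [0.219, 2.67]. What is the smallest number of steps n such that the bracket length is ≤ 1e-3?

12

Initial width b − a = 2.67 − 0.219 = 2.451000.
After n steps the width is (b−a)/2^n; need (b−a)/2^n ≤ 1e-3.
So n ≥ log₂(2.451000/1e-3) = log₂(2451.0000) ≈ 11.2592.
Hence n = 12.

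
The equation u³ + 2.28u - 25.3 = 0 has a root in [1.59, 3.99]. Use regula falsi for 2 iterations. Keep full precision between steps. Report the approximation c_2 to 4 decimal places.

f(1.590000) = -17.655121, f(3.990000) = 47.318399
step 1: c = 2.242147, f(c) = -8.916130 < 0 → new bracket [2.242147, 3.990000]
step 2: c = 2.519274, f(c) = -3.566881 < 0 → new bracket [2.519274, 3.990000]

2.5193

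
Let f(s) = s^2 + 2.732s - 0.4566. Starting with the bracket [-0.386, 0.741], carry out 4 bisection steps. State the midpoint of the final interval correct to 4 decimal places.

f(-0.386000) = -1.362156, f(0.741000) = 2.116893 (opposite signs)
step 1: m = 0.177500, f(m) = 0.059836 > 0 → root in [-0.386000, 0.177500]
step 2: m = -0.104250, f(m) = -0.730543 < 0 → root in [-0.104250, 0.177500]
step 3: m = 0.036625, f(m) = -0.355199 < 0 → root in [0.036625, 0.177500]
step 4: m = 0.107062, f(m) = -0.152643 < 0 → root in [0.107062, 0.177500]
Midpoint of [0.107062, 0.177500] = 0.142281

0.1423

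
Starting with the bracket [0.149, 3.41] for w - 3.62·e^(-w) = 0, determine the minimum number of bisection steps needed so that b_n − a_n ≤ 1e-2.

Initial width b − a = 3.41 − 0.149 = 3.261000.
After n steps the width is (b−a)/2^n; need (b−a)/2^n ≤ 1e-2.
So n ≥ log₂(3.261000/1e-2) = log₂(326.1000) ≈ 8.3492.
Hence n = 9.

9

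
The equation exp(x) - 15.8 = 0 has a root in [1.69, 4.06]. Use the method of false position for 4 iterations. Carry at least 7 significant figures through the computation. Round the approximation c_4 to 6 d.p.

2.669897

False-position update: c = (a·f(b) − b·f(a))/(f(b) − f(a)); replace the endpoint whose sign matches f(c).
f(1.690000) = -10.380519, f(4.060000) = 42.174311
step 1: c = 2.158117, f(c) = -7.145171 < 0 → new bracket [2.158117, 4.060000]
step 2: c = 2.433653, f(c) = -4.399547 < 0 → new bracket [2.433653, 4.060000]
step 3: c = 2.587284, f(c) = -2.506381 < 0 → new bracket [2.587284, 4.060000]
step 4: c = 2.669897, f(c) = -1.361522 < 0 → new bracket [2.669897, 4.060000]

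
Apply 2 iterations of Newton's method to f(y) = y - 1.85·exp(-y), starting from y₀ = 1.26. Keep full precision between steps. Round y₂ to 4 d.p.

0.8168

f'(y) = 1 + 1.85·exp(-y)
y_0 = 1.260000: f = 0.735240, f' = 1.524760 → y_1 = 1.260000 - (0.735240)/(1.524760) = 0.777799
y_1 = 0.777799: f = -0.072120, f' = 1.849919 → y_2 = 0.777799 - (-0.072120)/(1.849919) = 0.816785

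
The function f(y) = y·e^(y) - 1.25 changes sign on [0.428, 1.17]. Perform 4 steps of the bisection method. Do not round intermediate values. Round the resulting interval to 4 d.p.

[0.6135, 0.6599]

f(0.428000) = -0.593368, f(1.170000) = 2.519731 (opposite signs)
step 1: m = 0.799000, f(m) = 0.526430 > 0 → root in [0.428000, 0.799000]
step 2: m = 0.613500, f(m) = -0.116937 < 0 → root in [0.613500, 0.799000]
step 3: m = 0.706250, f(m) = 0.181130 > 0 → root in [0.613500, 0.706250]
step 4: m = 0.659875, f(m) = 0.026562 > 0 → root in [0.613500, 0.659875]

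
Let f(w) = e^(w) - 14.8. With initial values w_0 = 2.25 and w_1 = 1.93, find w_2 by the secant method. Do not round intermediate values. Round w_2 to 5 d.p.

Secant update: w_(k+1) = w_k − f(w_k)·(w_k − w_(k-1))/(f(w_k) − f(w_(k-1))).
f(w_0) = -5.312264, f(w_1) = -7.910490
w_2 = 1.930000 - (-7.910490)·(1.930000 - 2.250000)/(-7.910490 - (-5.312264)) = 2.904264; f(w_2) = 3.451799

2.90426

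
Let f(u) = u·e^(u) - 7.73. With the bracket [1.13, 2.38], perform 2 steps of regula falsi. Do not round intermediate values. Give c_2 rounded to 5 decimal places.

False-position update: c = (a·f(b) − b·f(a))/(f(b) − f(a)); replace the endpoint whose sign matches f(c).
f(1.130000) = -4.231908, f(2.380000) = 17.985669
step 1: c = 1.368095, f(c) = -2.356317 < 0 → new bracket [1.368095, 2.380000]
step 2: c = 1.485309, f(c) = -1.170388 < 0 → new bracket [1.485309, 2.380000]

1.48531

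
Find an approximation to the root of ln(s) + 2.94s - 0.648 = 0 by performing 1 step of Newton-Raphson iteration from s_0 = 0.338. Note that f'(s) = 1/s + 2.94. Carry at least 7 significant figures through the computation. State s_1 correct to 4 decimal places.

0.4633

s_0 = 0.338000: f = -0.738989, f' = 5.898580 → s_1 = 0.338000 - (-0.738989)/(5.898580) = 0.463283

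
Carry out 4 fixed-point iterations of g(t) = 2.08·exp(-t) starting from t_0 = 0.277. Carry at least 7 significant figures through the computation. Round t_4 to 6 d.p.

t_1 = g(0.277000) = 1.576753
t_2 = g(1.576753) = 0.429821
t_3 = g(0.429821) = 1.353301
t_4 = g(1.353301) = 0.537443

0.537443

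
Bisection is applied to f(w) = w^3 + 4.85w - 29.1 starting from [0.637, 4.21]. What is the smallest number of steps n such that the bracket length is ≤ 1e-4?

Initial width b − a = 4.21 − 0.637 = 3.573000.
After n steps the width is (b−a)/2^n; need (b−a)/2^n ≤ 1e-4.
So n ≥ log₂(3.573000/1e-4) = log₂(35730.0000) ≈ 15.1248.
Hence n = 16.

16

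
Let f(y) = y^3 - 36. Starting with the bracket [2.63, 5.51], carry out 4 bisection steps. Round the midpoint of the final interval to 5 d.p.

f(2.630000) = -17.808553, f(5.510000) = 131.284151 (opposite signs)
step 1: m = 4.070000, f(m) = 31.419143 > 0 → root in [2.630000, 4.070000]
step 2: m = 3.350000, f(m) = 1.595375 > 0 → root in [2.630000, 3.350000]
step 3: m = 2.990000, f(m) = -9.269101 < 0 → root in [2.990000, 3.350000]
step 4: m = 3.170000, f(m) = -4.144987 < 0 → root in [3.170000, 3.350000]
Midpoint of [3.170000, 3.350000] = 3.260000

3.26000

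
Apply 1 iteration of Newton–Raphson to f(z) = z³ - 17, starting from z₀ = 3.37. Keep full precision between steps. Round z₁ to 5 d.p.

f'(z) = 3z²
z_0 = 3.370000: f = 21.272753, f' = 34.070700 → z_1 = 3.370000 - (21.272753)/(34.070700) = 2.745629

2.74563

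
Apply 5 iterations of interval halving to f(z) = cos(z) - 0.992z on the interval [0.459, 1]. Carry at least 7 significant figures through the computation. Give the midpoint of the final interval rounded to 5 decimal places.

f(0.459000) = 0.441168, f(1.000000) = -0.451698 (opposite signs)
step 1: m = 0.729500, f(m) = 0.021844 > 0 → root in [0.729500, 1.000000]
step 2: m = 0.864750, f(m) = -0.209002 < 0 → root in [0.729500, 0.864750]
step 3: m = 0.797125, f(m) = -0.091982 < 0 → root in [0.729500, 0.797125]
step 4: m = 0.763313, f(m) = -0.034656 < 0 → root in [0.729500, 0.763313]
step 5: m = 0.746406, f(m) = -0.006301 < 0 → root in [0.729500, 0.746406]
Midpoint of [0.729500, 0.746406] = 0.737953

0.73795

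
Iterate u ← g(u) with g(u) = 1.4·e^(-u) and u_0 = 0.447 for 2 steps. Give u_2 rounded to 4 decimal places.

u_1 = g(0.447000) = 0.895361
u_2 = g(0.895361) = 0.571844

0.5718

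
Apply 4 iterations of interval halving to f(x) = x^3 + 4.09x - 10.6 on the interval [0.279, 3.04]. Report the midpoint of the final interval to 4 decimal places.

1.5732

f(0.279000) = -9.437172, f(3.040000) = 29.928064 (opposite signs)
step 1: m = 1.659500, f(m) = 0.757519 > 0 → root in [0.279000, 1.659500]
step 2: m = 0.969250, f(m) = -5.725210 < 0 → root in [0.969250, 1.659500]
step 3: m = 1.314375, f(m) = -2.953516 < 0 → root in [1.314375, 1.659500]
step 4: m = 1.486938, f(m) = -1.230832 < 0 → root in [1.486938, 1.659500]
Midpoint of [1.486938, 1.659500] = 1.573219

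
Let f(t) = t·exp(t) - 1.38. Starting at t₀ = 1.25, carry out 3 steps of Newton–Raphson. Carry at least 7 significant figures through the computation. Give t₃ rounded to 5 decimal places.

0.69169

f'(t) = (t + 1)·exp(t)
t_0 = 1.250000: f = 2.982929, f' = 7.853272 → t_1 = 1.250000 - (2.982929)/(7.853272) = 0.870167
t_1 = 0.870167: f = 0.697360, f' = 4.464670 → t_2 = 0.870167 - (0.697360)/(4.464670) = 0.713972
t_2 = 0.713972: f = 0.077993, f' = 3.500080 → t_3 = 0.713972 - (0.077993)/(3.500080) = 0.691689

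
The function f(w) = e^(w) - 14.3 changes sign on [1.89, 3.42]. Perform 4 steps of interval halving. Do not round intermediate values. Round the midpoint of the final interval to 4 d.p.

f(1.890000) = -7.680631, f(3.420000) = 16.269415 (opposite signs)
step 1: m = 2.655000, f(m) = -0.075014 < 0 → root in [2.655000, 3.420000]
step 2: m = 3.037500, f(m) = 6.553045 > 0 → root in [2.655000, 3.037500]
step 3: m = 2.846250, f(m) = 2.923074 > 0 → root in [2.655000, 2.846250]
step 4: m = 2.750625, f(m) = 1.352412 > 0 → root in [2.655000, 2.750625]
Midpoint of [2.655000, 2.750625] = 2.702812

2.7028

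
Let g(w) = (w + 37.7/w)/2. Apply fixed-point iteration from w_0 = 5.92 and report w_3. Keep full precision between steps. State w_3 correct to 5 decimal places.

w_1 = g(5.920000) = 6.144122
w_2 = g(6.144122) = 6.140034
w_3 = g(6.140034) = 6.140033

6.14003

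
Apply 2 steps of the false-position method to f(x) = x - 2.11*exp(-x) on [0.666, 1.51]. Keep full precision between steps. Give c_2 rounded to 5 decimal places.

0.87894

f(0.666000) = -0.418033, f(1.510000) = 1.043880
step 1: c = 0.907341, f(c) = 0.055754 > 0 → new bracket [0.666000, 0.907341]
step 2: c = 0.878941, f(c) = 0.002821 > 0 → new bracket [0.666000, 0.878941]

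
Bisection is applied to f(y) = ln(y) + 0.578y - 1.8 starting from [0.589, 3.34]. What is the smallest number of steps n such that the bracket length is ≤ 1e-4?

Initial width b − a = 3.34 − 0.589 = 2.751000.
After n steps the width is (b−a)/2^n; need (b−a)/2^n ≤ 1e-4.
So n ≥ log₂(2.751000/1e-4) = log₂(27510.0000) ≈ 14.7477.
Hence n = 15.

15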